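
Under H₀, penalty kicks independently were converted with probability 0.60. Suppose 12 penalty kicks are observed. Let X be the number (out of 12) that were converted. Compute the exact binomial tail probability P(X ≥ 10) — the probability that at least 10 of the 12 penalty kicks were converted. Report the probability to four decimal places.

P = 0.0834

X is binomial with n = 12 and p = 0.60.
P(X ≥ 10) = C(12,10)·0.60^10·0.40^2 + C(12,11)·0.60^11·0.40^1 + C(12,12)·0.60^12·0.40^0.
= 0.063852 + 0.017414 + 0.002177 = 0.0834.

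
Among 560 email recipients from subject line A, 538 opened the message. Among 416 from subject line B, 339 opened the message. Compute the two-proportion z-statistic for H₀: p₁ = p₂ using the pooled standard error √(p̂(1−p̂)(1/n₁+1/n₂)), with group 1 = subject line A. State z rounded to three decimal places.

z = 7.462

p̂₁ = 538/560 = 0.96071, p̂₂ = 339/416 = 0.81490.
Pooled p̂ = (538+339)/(560+416) = 877/976 = 0.89857.
SE = √[p̂(1−p̂)(1/n₁+1/n₂)] = √[0.89857·0.10143·(1/560+1/416)] ≈ 0.019541.
z = 0.14581/0.019541 = 7.462.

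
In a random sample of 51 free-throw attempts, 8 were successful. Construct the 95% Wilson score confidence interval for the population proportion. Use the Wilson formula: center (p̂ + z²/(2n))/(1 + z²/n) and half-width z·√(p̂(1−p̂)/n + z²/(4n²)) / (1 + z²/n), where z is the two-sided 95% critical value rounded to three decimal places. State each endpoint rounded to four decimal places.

(0.0817, 0.2801)

p̂ = 8/51 = 0.15686; z = 1.960, so z² = 3.841600.
1 + z²/n = 1.075325.
Center = (0.15686 + 0.037663)/1.075325 = 0.18090.
Radicand: p̂(1−p̂)/n + z²/(4n²) = 0.002593271 + 0.000369243 = 0.002962514.
Half-width = 1.960·√0.002962514/1.075325 = 0.09921.
Interval: 0.18090 ± 0.09921 → (0.0817, 0.2801).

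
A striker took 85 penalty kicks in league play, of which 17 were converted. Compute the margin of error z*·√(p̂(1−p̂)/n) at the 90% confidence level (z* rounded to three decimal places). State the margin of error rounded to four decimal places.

ME = 0.0714

Sample proportion p̂ = 17/85 = 0.20000.
Standard error of p̂: √(0.160000/85) = √0.001882353 = 0.043386.
For 90% confidence, z* = 1.645.
ME = 1.645·0.043386 = 0.0714.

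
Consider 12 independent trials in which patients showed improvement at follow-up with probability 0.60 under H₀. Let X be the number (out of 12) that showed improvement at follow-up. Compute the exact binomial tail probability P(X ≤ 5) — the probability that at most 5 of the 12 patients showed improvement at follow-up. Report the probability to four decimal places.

P = 0.1582

X is binomial with n = 12 and p = 0.60.
P(X ≤ 5) = Σ_{j=0}^{5} C(12,j)·0.60^j·0.40^{12−j}.
= 0.000017 + 0.000302 + 0.002491 + 0.012457 + 0.042043 + 0.100902 = 0.1582.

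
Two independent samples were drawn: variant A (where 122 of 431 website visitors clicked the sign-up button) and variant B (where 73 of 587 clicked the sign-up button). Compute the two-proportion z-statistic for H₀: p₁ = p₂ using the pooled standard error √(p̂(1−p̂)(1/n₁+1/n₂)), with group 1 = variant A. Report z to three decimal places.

z = 6.358

p̂₁ = 122/431 = 0.28306, p̂₂ = 73/587 = 0.12436.
Pooling: p̂ = 195/1018 = 0.19155.
Pooled SE = √[0.1548599·0.00402376] ≈ 0.024962.
z = (p̂₁ − p̂₂)/SE = (0.28306 − 0.12436)/0.024962 = 0.15870/0.024962 = 6.358.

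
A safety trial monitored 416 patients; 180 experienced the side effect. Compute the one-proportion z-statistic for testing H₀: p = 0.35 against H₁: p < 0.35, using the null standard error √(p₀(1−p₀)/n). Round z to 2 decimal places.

p̂ = 180/416 = 0.43269.
Null standard error: √(0.35·0.65/416) = √0.000546875 = 0.023385.
Test statistic: z = 0.08269/0.023385 = 3.54.

z = 3.54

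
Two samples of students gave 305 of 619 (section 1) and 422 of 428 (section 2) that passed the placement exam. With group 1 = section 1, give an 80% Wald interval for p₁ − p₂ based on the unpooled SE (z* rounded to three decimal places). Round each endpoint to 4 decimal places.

p̂₁ = 305/619 = 0.49273, p̂₂ = 422/428 = 0.98598; p̂₁ − p̂₂ = -0.49325.
SE = √(0.000403792 + 0.000032295) = √0.000436087 = 0.020883.
The 80% critical value is z* = 1.282. Margin of error = 0.02677.
CI: -0.49325 ± 0.02677 = (-0.5200, -0.4665).

(-0.5200, -0.4665)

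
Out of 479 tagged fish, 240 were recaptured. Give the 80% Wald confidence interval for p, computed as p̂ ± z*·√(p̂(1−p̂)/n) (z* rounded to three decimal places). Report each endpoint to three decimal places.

(0.472, 0.530)

With x = 240 successes in n = 479, p̂ = 0.50104.
SE(p̂) = √(0.50104·0.49896/479) = 0.022846.
The 80% critical value is z* = 1.282.
Margin of error: 1.282 × 0.022846 = 0.02929.
CI: 0.50104 ± 0.02929 = (0.472, 0.530).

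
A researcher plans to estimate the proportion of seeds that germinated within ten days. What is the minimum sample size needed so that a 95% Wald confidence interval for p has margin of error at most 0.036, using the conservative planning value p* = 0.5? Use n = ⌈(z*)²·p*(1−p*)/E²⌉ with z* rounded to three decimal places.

n = 742

z* = 1.960 at the 95% level.
p*(1−p*) = 0.50·0.50 = 0.2500.
Required n before rounding: 3.841600 × 0.2500 / 0.036² = 741.049.
Rounding up, n = 742.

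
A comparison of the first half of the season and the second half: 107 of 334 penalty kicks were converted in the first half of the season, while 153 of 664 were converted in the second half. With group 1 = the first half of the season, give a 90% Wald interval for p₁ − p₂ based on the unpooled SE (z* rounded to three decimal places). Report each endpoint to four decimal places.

(0.0401, 0.1398)

p̂₁ = 0.32036, p̂₂ = 0.23042, so the observed difference is 0.08994.
SE = √(0.000651884 + 0.000267060) = √0.000918944 = 0.030314.
For 90% confidence, z* = 1.645. Margin of error = 0.04987.
Interval: 0.08994 ± 0.04987 → (0.0401, 0.1398).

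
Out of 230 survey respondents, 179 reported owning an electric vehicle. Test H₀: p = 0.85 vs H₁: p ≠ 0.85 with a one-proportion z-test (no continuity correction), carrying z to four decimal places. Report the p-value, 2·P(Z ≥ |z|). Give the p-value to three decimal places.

With x = 179 successes in n = 230, p̂ = 0.77826.
Null standard error: √(0.85·0.15/230) = √0.000554348 = 0.023545.
z = (p̂ − p₀)/SE = (179/230 − 0.85)/0.023545 ≈ -3.0469.
From the standard normal, 2·P(Z ≥ |z|) = 0.002.

p-value = 0.002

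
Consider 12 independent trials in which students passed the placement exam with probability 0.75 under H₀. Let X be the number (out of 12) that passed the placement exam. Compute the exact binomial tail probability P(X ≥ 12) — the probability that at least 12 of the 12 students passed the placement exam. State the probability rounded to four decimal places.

P = 0.0317

X ~ Binomial(n=12, p=0.75).
P(X ≥ 12) = C(12,12)·0.75^12·0.25^0.
= 0.031676 = 0.0317.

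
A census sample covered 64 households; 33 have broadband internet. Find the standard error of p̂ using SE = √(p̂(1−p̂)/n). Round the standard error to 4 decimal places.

The sample proportion is 33/64 = 0.51562.
p̂(1−p̂) = 0.51562·0.48438 = 0.249756.
SE = √(0.249756/64) = √0.003902438 = 0.0625.

SE = 0.0625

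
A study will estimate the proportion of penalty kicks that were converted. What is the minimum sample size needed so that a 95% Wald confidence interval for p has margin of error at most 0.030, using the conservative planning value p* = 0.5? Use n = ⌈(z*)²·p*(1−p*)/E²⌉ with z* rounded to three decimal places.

n = 1068

For 95% confidence, z* = 1.960.
p*(1−p*) = 0.2500.
Required n before rounding: 3.841600 × 0.2500 / 0.030² = 1067.111.
Rounding up, n = 1068.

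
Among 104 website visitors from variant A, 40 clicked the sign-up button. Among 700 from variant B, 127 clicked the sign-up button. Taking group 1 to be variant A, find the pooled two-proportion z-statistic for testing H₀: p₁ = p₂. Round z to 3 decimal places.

Sample proportions: p̂₁ = 40/104 = 0.38462 and p̂₂ = 127/700 = 0.18143.
Pooling: p̂ = 167/804 = 0.20771.
Pooled SE = √[0.1645674·0.01104396] ≈ 0.042632.
z = (p̂₁ − p̂₂)/SE = (0.38462 − 0.18143)/0.042632 = 0.20319/0.042632 = 4.766.

z = 4.766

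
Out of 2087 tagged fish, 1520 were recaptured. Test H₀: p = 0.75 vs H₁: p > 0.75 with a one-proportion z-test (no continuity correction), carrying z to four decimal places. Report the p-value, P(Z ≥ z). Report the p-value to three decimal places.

p-value = 0.989

With x = 1520 successes in n = 2087, p̂ = 0.72832.
Null standard error: √(0.75·0.25/2087) = √0.000089842 = 0.009478.
z = (p̂ − p₀)/SE = (1520/2087 − 0.75)/0.009478 ≈ -2.2875.
From the standard normal, P(Z ≥ z) = 0.989.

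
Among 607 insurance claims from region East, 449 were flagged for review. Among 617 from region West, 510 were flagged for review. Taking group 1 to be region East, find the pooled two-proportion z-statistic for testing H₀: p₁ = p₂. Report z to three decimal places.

p̂₁ = 449/607 = 0.73970, p̂₂ = 510/617 = 0.82658.
Pooled p̂ = (449+510)/(607+617) = 959/1224 = 0.78350.
Pooled SE = √[0.1696296·0.00326819] ≈ 0.023545.
z = (p̂₁ − p̂₂)/SE = (0.73970 − 0.82658)/0.023545 = -0.08688/0.023545 = -3.690.

z = -3.690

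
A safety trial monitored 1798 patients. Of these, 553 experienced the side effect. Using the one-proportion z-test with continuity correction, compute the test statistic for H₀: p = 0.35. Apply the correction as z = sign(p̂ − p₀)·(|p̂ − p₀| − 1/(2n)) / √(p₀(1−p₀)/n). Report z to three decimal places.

z = -3.748

With x = 553 successes in n = 1798, p̂ = 0.30756. p̂ − p₀ = -0.042436.
1/(2n) = 0.000278.
Corrected numerator: |-0.042436| − 0.000278 = 0.042158.
Null standard error: √(0.35·0.65/1798) = √0.000126529 = 0.011249.
z = −0.042158/0.011249 = -3.748.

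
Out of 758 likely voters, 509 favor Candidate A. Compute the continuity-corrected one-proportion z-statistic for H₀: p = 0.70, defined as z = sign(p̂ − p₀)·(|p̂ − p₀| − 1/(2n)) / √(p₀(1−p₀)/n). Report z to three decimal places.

z = -1.672

p̂ = 509/758 = 0.67150. p̂ − p₀ = -0.028496.
1/(2n) = 0.000660.
Corrected numerator: |-0.028496| − 0.000660 = 0.027836.
Under H₀, SE = √(p₀(1−p₀)/n) = √(0.70·0.30/758) = √0.000277045 = 0.016645.
z = (−)0.027836/0.016645 = -1.672.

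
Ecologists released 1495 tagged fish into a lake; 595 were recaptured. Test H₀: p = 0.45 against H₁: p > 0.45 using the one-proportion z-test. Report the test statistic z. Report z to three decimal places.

p̂ = 595/1495 = 0.39799.
Under H₀, SE = √(p₀(1−p₀)/n) = √(0.45·0.55/1495) = √0.000165552 = 0.012867.
z = (p̂ − p₀)/SE = (0.39799 − 0.45)/0.012867 = -4.042.

z = -4.042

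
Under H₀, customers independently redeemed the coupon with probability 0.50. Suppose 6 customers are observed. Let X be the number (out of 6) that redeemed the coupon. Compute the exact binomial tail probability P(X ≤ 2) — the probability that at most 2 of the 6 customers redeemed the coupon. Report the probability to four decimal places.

P = 0.3438

X ~ Binomial(n=6, p=0.50).
P(X ≤ 2) = C(6,0)·0.50^0·0.50^6 + C(6,1)·0.50^1·0.50^5 + C(6,2)·0.50^2·0.50^4.
= 0.015625 + 0.093750 + 0.234375 = 0.3438.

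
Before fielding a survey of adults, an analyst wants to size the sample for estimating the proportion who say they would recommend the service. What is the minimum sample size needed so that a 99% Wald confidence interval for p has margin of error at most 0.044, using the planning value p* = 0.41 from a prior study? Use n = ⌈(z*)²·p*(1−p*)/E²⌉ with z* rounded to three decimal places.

n = 830

The 99% critical value is z* = 2.576.
p*(1−p*) = 0.41·0.59 = 0.2419.
Required n before rounding: 6.635776 × 0.2419 / 0.044² = 829.129.
Rounding up, n = 830.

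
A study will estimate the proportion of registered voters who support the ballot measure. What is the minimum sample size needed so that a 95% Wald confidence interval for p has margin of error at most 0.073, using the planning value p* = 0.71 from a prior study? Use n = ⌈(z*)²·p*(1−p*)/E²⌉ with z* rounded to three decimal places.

For 95% confidence, z* = 1.960.
p*(1−p*) = 0.2059.
(z*)²·p*(1−p*)/E² = 3.841600·0.2059/0.005329 = 148.430.
⌈148.430⌉ = 149.

n = 149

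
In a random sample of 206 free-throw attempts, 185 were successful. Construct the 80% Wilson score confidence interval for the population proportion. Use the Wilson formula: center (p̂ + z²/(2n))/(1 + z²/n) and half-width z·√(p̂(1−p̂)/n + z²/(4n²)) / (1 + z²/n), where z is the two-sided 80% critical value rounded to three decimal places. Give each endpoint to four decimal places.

(0.8678, 0.9220)

Here p̂ = 185/206 = 0.89806 and z = 1.282 (z² = 1.643524).
1 + z²/n = 1.007978.
Adjusted center: (0.89806 + z²/(2n))/1.007978 = 0.89491.
Radicand: p̂(1−p̂)/n + z²/(4n²) = 0.000444416 + 0.000009682 = 0.000454098.
Half-width = 1.282·√0.000454098/1.007978 = 0.02710.
So the interval runs from 0.8678 to 0.9220.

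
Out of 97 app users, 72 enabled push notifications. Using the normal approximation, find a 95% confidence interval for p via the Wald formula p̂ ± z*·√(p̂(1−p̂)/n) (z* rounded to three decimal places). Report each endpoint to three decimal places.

With x = 72 successes in n = 97, p̂ = 0.74227.
SE(p̂) = √(0.74227·0.25773/97) = 0.044410.
For 95% confidence, z* = 1.960.
Margin = 1.960·0.044410 = 0.08704.
CI: 0.74227 ± 0.08704 = (0.655, 0.829).

(0.655, 0.829)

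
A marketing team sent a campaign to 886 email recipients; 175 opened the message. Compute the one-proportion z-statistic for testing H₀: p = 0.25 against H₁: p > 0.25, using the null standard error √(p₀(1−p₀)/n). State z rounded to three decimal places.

z = -3.608

With x = 175 successes in n = 886, p̂ = 0.19752.
SE₀ = √(0.25·0.75/886) = 0.014547.
z = (0.19752 − 0.25)/0.014547 = -0.05248/0.014547 = -3.608.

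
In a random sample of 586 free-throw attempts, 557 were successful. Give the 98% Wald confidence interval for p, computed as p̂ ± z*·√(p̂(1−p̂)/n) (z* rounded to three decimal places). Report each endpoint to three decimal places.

(0.930, 0.971)

Sample proportion p̂ = 557/586 = 0.95051.
SE(p̂) = √(0.95051·0.04949/586) = 0.008959.
For 98% confidence, z* = 2.326.
Margin of error: 2.326 × 0.008959 = 0.02084.
CI: 0.95051 ± 0.02084 = (0.930, 0.971).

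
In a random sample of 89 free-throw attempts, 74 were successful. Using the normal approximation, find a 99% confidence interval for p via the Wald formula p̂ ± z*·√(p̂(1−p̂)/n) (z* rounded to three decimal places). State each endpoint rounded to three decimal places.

(0.729, 0.934)

With x = 74 successes in n = 89, p̂ = 0.83146.
SE = √(p̂(1−p̂)/n) = √(0.140134/89) = 0.039680.
The 99% critical value is z* = 2.576.
Margin of error: 2.576 × 0.039680 = 0.10222.
So the interval runs from 0.729 to 0.934.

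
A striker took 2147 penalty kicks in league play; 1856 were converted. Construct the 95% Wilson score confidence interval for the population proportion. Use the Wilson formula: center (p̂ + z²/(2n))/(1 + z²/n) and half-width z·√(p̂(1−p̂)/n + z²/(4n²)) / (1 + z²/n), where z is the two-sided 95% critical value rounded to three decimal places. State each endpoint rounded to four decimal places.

p̂ = 1856/2147 = 0.86446; z = 1.960, so z² = 3.841600.
Denominator 1 + z²/n = 1 + 3.841600/2147 = 1.001789.
Center = (0.86446 + 0.000895)/1.001789 = 0.86381.
Radicand: p̂(1−p̂)/n + z²/(4n²) = 0.000054573 + 0.000000208 = 0.000054781.
Half-width = z·√(radicand)/denom = 1.960·0.007401/1.001789 = 0.01448.
Interval: 0.86381 ± 0.01448 → (0.8493, 0.8783).

(0.8493, 0.8783)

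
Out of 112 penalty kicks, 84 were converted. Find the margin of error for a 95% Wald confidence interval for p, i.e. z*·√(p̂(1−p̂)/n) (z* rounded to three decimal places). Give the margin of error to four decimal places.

p̂ = 84/112 = 0.75000.
Standard error of p̂: √(0.187500/112) = √0.001674107 = 0.040916.
For 95% confidence, z* = 1.960.
ME = 1.960·0.040916 = 0.0802.

ME = 0.0802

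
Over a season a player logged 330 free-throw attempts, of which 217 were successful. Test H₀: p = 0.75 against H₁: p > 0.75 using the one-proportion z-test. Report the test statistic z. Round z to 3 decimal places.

z = -3.877

With x = 217 successes in n = 330, p̂ = 0.65758.
Null standard error: √(0.75·0.25/330) = √0.000568182 = 0.023837.
z = (0.65758 − 0.75)/0.023837 = -0.09242/0.023837 = -3.877.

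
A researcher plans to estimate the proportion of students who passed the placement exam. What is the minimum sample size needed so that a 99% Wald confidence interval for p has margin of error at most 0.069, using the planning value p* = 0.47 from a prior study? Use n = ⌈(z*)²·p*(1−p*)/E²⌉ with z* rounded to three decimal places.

For 99% confidence, z* = 2.576.
p*(1−p*) = 0.47·0.53 = 0.2491.
(z*)²·p*(1−p*)/E² = 6.635776·0.2491/0.004761 = 347.190.
Rounding up, n = 348.

n = 348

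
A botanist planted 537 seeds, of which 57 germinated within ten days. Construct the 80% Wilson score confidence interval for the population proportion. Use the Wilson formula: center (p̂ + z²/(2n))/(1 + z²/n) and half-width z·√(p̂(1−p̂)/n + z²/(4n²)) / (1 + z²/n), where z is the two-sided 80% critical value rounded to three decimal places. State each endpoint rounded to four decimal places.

(0.0903, 0.1244)

Here p̂ = 57/537 = 0.10615 and z = 1.282 (z² = 1.643524).
1 + z²/n = 1.003061.
Center = (0.10615 + 0.001530)/1.003061 = 0.10735.
Radicand: p̂(1−p̂)/n + z²/(4n²) = 0.000176682 + 0.000001425 = 0.000178107.
Half-width = 1.282·√0.000178107/1.003061 = 0.01706.
Interval: 0.10735 ± 0.01706 → (0.0903, 0.1244).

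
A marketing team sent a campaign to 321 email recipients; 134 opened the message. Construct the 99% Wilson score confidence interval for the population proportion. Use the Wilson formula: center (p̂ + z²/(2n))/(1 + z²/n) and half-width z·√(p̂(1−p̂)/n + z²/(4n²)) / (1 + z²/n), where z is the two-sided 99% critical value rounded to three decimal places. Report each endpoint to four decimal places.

Here p̂ = 134/321 = 0.41745 and z = 2.576 (z² = 6.635776).
Denominator 1 + z²/n = 1 + 6.635776/321 = 1.020672.
Center = (0.41745 + 0.010336)/1.020672 = 0.41912.
Radicand: p̂(1−p̂)/n + z²/(4n²) = 0.000757585 + 0.000016100 = 0.000773685.
Half-width = 2.576·√0.000773685/1.020672 = 0.07020.
So the interval runs from 0.3489 to 0.4893.

(0.3489, 0.4893)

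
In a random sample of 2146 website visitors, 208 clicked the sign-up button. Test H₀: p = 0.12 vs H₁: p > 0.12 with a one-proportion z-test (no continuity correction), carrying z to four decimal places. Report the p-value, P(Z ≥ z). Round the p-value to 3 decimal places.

Sample proportion p̂ = 208/2146 = 0.09692.
Under H₀, SE = √(p₀(1−p₀)/n) = √(0.12·0.88/2146) = √0.000049208 = 0.007015.
Test statistic (full precision, shown to 4 dp): z = (208/2146 − 0.12)/SE₀ ≈ -3.2895.
From the standard normal, P(Z ≥ z) = 0.999.

p-value = 0.999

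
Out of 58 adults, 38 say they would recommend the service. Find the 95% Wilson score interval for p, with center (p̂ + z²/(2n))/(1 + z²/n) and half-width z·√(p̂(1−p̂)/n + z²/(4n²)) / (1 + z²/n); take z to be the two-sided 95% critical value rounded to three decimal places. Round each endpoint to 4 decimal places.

p̂ = 38/58 = 0.65517; z = 1.960, so z² = 3.841600.
1 + z²/n = 1.066234.
Adjusted center: (0.65517 + z²/(2n))/1.066234 = 0.64553.
Radicand: p̂(1−p̂)/n + z²/(4n²) = 0.003895199 + 0.000285493 = 0.004180692.
Half-width = 1.960·√0.004180692/1.066234 = 0.11886.
CI: 0.64553 ± 0.11886 = (0.5267, 0.7644).

(0.5267, 0.7644)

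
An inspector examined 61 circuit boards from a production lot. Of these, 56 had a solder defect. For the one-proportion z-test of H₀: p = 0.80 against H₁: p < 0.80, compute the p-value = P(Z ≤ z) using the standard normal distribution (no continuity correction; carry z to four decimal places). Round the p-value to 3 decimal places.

p-value = 0.989

Sample proportion p̂ = 56/61 = 0.91803.
Under H₀, SE = √(p₀(1−p₀)/n) = √(0.80·0.20/61) = √0.002622951 = 0.051215.
z = (p̂ − p₀)/SE = (56/61 − 0.80)/0.051215 ≈ 2.3047.
p-value = P(Z ≤ z) with z = 2.3047 → 0.989.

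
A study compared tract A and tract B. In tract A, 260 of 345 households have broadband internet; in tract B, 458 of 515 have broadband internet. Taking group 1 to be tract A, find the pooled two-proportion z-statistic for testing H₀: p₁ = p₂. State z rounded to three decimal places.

z = -5.253

p̂₁ = 260/345 = 0.75362, p̂₂ = 458/515 = 0.88932.
Pooling: p̂ = 718/860 = 0.83488.
Pooled SE = √[0.1378529·0.00484030] ≈ 0.025831.
z = (p̂₁ − p̂₂)/SE = (0.75362 − 0.88932)/0.025831 = -0.13570/0.025831 = -5.253.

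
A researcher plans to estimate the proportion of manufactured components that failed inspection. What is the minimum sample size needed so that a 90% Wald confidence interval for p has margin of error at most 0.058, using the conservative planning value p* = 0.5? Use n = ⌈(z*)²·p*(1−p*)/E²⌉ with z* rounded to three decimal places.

n = 202

The 90% critical value is z* = 1.645.
p*(1−p*) = 0.2500.
(z*)²·p*(1−p*)/E² = 2.706025·0.2500/0.003364 = 201.102.
Rounding up, n = 202.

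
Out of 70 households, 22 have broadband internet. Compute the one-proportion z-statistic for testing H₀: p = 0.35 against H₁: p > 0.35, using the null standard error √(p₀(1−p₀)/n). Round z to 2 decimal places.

p̂ = 22/70 = 0.31429.
SE₀ = √(0.35·0.65/70) = 0.057009.
z = (p̂ − p₀)/SE = (0.31429 − 0.35)/0.057009 = -0.63.

z = -0.63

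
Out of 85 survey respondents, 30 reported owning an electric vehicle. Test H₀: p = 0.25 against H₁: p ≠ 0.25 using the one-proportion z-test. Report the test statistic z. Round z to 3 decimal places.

z = 2.192

The sample proportion is 30/85 = 0.35294.
SE₀ = √(0.25·0.75/85) = 0.046967.
Test statistic: z = 0.10294/0.046967 = 2.192.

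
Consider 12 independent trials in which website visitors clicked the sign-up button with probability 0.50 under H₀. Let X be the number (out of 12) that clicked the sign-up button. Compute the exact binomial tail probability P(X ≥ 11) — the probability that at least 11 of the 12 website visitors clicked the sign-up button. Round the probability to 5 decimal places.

X is binomial with n = 12 and p = 0.50.
P(X ≥ 11) = C(12,11)·0.50^11·0.50^1 + C(12,12)·0.50^12·0.50^0.
= 0.002930 + 0.000244 = 0.00317.

P = 0.00317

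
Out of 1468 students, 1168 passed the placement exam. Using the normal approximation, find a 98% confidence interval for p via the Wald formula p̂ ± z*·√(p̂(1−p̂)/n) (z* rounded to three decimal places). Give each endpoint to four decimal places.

p̂ = 1168/1468 = 0.79564.
Standard error of p̂: √(0.162597/1468) = √0.000110761 = 0.010524.
z* = 2.326 at the 98% level.
Margin of error: 2.326 × 0.010524 = 0.02448.
Interval: 0.79564 ± 0.02448 → (0.7712, 0.8201).

(0.7712, 0.8201)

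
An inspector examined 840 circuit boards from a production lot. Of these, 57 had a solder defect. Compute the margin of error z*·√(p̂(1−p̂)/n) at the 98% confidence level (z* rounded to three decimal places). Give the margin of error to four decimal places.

ME = 0.0202

p̂ = 57/840 = 0.06786.
Standard error of p̂: √(0.063253/840) = √0.000075301 = 0.008678.
For 98% confidence, z* = 2.326.
ME = 2.326·0.008678 = 0.0202.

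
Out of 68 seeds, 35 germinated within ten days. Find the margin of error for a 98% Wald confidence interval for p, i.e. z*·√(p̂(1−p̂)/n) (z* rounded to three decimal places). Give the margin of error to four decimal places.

ME = 0.1410

With x = 35 successes in n = 68, p̂ = 0.51471.
SE = √(p̂(1−p̂)/n) = √(0.249784/68) = 0.060608.
For 98% confidence, z* = 2.326.
ME = 2.326·0.060608 = 0.1410.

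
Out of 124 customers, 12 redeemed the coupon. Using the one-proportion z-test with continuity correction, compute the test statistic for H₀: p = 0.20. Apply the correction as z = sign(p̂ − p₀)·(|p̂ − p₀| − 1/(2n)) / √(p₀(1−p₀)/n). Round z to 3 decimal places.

With x = 12 successes in n = 124, p̂ = 0.09677. p̂ − p₀ = -0.103226.
1/(2n) = 0.004032.
Corrected numerator: |-0.103226| − 0.004032 = 0.099194.
Null standard error: √(0.20·0.80/124) = √0.001290323 = 0.035921.
z = (−)0.099194/0.035921 = -2.761.

z = -2.761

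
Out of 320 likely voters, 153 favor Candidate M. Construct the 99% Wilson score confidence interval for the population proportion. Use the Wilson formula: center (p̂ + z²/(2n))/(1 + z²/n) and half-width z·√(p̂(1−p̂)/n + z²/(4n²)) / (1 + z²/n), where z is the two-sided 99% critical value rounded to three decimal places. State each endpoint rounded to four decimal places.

(0.4074, 0.5498)

Here p̂ = 153/320 = 0.47813 and z = 2.576 (z² = 6.635776).
Denominator 1 + z²/n = 1 + 6.635776/320 = 1.020737.
Adjusted center: (0.47813 + z²/(2n))/1.020737 = 0.47857.
Radicand: p̂(1−p̂)/n + z²/(4n²) = 0.000779755 + 0.000016201 = 0.000795956.
Half-width = 2.576·√0.000795956/1.020737 = 0.07120.
So the interval runs from 0.4074 to 0.5498.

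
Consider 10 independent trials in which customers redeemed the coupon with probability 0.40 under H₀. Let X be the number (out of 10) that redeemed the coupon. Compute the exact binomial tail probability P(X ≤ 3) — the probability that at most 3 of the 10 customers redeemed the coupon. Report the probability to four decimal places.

P = 0.3823

X is binomial with n = 10 and p = 0.40.
P(X ≤ 3) = C(10,0)·0.40^0·0.60^10 + C(10,1)·0.40^1·0.60^9 + C(10,2)·0.40^2·0.60^8 + C(10,3)·0.40^3·0.60^7.
= 0.006047 + 0.040311 + 0.120932 + 0.214991 = 0.3823.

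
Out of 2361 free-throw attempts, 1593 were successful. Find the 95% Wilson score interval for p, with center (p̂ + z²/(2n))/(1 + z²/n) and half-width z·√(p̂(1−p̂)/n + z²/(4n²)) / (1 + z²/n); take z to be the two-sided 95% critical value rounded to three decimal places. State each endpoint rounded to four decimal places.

(0.6555, 0.6933)

p̂ = 1593/2361 = 0.67471; z = 1.960, so z² = 3.841600.
1 + z²/n = 1.001627.
Adjusted center: (0.67471 + z²/(2n))/1.001627 = 0.67443.
Radicand: p̂(1−p̂)/n + z²/(4n²) = 0.000092958 + 0.000000172 = 0.000093130.
Half-width = z·√(radicand)/denom = 1.960·0.009650/1.001627 = 0.01888.
So the interval runs from 0.6555 to 0.6933.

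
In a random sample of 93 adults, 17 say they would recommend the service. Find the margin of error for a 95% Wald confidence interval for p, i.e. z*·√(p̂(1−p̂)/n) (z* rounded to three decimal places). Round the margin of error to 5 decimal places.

ME = 0.07855

p̂ = 17/93 = 0.18280.
SE(p̂) = √(0.18280·0.81720/93) = 0.040078.
The 95% critical value is z* = 1.960.
ME = 1.960·0.040078 = 0.07855.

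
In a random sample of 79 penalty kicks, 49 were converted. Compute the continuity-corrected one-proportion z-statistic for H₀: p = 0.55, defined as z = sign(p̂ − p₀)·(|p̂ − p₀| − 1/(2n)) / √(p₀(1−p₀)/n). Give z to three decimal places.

z = 1.142

With x = 49 successes in n = 79, p̂ = 0.62025. p̂ − p₀ = 0.070253.
Continuity correction 1/(2n) = 1/158 = 0.006329.
Corrected numerator: |0.070253| − 0.006329 = 0.063924.
Null standard error: √(0.55·0.45/79) = √0.003132911 = 0.055972.
z = +0.063924/0.055972 = 1.142.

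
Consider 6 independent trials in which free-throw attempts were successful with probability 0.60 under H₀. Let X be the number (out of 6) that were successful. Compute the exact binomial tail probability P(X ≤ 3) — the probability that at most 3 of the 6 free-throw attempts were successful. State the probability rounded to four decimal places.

P = 0.4557

X is binomial with n = 6 and p = 0.60.
P(X ≤ 3) = C(6,0)·0.60^0·0.40^6 + C(6,1)·0.60^1·0.40^5 + C(6,2)·0.60^2·0.40^4 + C(6,3)·0.60^3·0.40^3.
= 0.004096 + 0.036864 + 0.138240 + 0.276480 = 0.4557.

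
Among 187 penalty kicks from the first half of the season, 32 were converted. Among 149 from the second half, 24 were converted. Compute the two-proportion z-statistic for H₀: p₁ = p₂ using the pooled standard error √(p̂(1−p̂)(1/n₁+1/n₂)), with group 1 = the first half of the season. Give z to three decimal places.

z = 0.246

p̂₁ = 32/187 = 0.17112, p̂₂ = 24/149 = 0.16107.
Pooling: p̂ = 56/336 = 0.16667.
SE = √[p̂(1−p̂)(1/n₁+1/n₂)] = √[0.16667·0.83333·(1/187+1/149)] ≈ 0.040925.
z = (p̂₁ − p̂₂)/SE = (0.17112 − 0.16107)/0.040925 = 0.01005/0.040925 = 0.246.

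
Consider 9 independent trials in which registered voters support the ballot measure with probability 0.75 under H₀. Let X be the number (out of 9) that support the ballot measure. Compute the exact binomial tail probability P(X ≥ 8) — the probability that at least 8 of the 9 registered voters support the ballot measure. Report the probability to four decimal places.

X is binomial with n = 9 and p = 0.75.
P(X ≥ 8) = C(9,8)·0.75^8·0.25^1 + C(9,9)·0.75^9·0.25^0.
= 0.225254 + 0.075085 = 0.3003.

P = 0.3003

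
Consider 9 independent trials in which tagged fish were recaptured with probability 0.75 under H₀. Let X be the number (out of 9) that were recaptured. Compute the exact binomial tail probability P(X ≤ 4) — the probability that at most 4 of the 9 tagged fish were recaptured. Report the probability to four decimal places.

X ~ Binomial(n=9, p=0.75).
P(X ≤ 4) = Σ_{j=0}^{4} C(9,j)·0.75^j·0.25^{9−j}.
= 0.000004 + 0.000103 + 0.001236 + 0.008652 + 0.038933 = 0.0489.

P = 0.0489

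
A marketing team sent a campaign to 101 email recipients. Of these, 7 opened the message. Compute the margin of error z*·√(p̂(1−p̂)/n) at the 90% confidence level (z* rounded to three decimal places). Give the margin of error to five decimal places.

ME = 0.04157

p̂ = 7/101 = 0.06931.
SE = √(p̂(1−p̂)/n) = √(0.064503/101) = 0.025271.
The 90% critical value is z* = 1.645.
So ME = 0.04157.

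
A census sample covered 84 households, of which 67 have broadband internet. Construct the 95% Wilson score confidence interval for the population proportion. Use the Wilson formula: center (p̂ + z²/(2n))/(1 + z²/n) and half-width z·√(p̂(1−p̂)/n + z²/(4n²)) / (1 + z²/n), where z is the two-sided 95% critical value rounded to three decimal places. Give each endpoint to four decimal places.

(0.6996, 0.8696)

p̂ = 67/84 = 0.79762; z = 1.960, so z² = 3.841600.
1 + z²/n = 1.045733.
Adjusted center: (0.79762 + z²/(2n))/1.045733 = 0.78460.
Radicand: p̂(1−p̂)/n + z²/(4n²) = 0.001921701 + 0.000136111 = 0.002057812.
Half-width = z·√(radicand)/denom = 1.960·0.045363/1.045733 = 0.08502.
CI: 0.78460 ± 0.08502 = (0.6996, 0.8696).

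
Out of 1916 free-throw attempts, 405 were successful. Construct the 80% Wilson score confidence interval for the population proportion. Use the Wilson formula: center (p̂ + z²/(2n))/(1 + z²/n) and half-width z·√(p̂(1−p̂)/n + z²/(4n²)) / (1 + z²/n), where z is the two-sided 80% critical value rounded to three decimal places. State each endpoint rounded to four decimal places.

p̂ = 405/1916 = 0.21138; z = 1.282, so z² = 1.643524.
Denominator 1 + z²/n = 1 + 1.643524/1916 = 1.000858.
Adjusted center: (0.21138 + z²/(2n))/1.000858 = 0.21163.
Radicand: p̂(1−p̂)/n + z²/(4n²) = 0.000087003 + 0.000000112 = 0.000087115.
Half-width = z·√(radicand)/denom = 1.282·0.009334/1.000858 = 0.01196.
CI: 0.21163 ± 0.01196 = (0.1997, 0.2236).

(0.1997, 0.2236)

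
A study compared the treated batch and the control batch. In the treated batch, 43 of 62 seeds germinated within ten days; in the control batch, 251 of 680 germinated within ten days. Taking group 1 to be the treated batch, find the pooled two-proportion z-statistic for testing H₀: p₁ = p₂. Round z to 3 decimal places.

Sample proportions: p̂₁ = 43/62 = 0.69355 and p̂₂ = 251/680 = 0.36912.
Pooling: p̂ = 294/742 = 0.39623.
Pooled SE = √[0.2392310·0.01759962] ≈ 0.064887.
z = (p̂₁ − p̂₂)/SE = (0.69355 − 0.36912)/0.064887 = 0.32443/0.064887 = 5.000.

z = 5.000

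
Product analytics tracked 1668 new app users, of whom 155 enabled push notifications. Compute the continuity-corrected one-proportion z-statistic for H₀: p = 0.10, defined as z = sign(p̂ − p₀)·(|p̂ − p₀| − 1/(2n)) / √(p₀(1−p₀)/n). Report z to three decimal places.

The sample proportion is 155/1668 = 0.09293. p̂ − p₀ = -0.007074.
Continuity correction 1/(2n) = 1/3336 = 0.000300.
Corrected numerator: |-0.007074| − 0.000300 = 0.006774.
Under H₀, SE = √(p₀(1−p₀)/n) = √(0.10·0.90/1668) = √0.000053957 = 0.007346.
z = −0.006774/0.007346 = -0.922.

z = -0.922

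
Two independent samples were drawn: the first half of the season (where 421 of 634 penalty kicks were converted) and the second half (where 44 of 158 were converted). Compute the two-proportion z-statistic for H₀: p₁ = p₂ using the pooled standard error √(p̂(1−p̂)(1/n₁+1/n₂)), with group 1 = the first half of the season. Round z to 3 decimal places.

z = 8.807

p̂₁ = 421/634 = 0.66404, p̂₂ = 44/158 = 0.27848.
Pooled p̂ = (421+44)/(634+158) = 465/792 = 0.58712.
Pooled SE = √[0.2424099·0.00790640] ≈ 0.043779.
z = (p̂₁ − p̂₂)/SE = (0.66404 − 0.27848)/0.043779 = 0.38556/0.043779 = 8.807.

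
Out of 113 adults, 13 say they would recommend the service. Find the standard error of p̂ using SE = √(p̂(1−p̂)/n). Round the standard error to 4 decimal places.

SE = 0.0300

The sample proportion is 13/113 = 0.11504.
p̂(1−p̂) = 0.101806.
SE = √(0.101806/113) = √0.000900938 = 0.0300.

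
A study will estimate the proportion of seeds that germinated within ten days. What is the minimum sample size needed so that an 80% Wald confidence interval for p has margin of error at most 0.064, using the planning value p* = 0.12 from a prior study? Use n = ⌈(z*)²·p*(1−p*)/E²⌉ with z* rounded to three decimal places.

The 80% critical value is z* = 1.282.
p*(1−p*) = 0.1056.
Required n before rounding: 1.643524 × 0.1056 / 0.064² = 42.372.
⌈42.372⌉ = 43.

n = 43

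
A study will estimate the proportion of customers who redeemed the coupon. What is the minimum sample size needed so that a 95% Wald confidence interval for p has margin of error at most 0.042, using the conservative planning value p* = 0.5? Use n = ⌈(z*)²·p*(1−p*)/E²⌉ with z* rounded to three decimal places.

z* = 1.960 at the 95% level.
p*(1−p*) = 0.2500.
(z*)²·p*(1−p*)/E² = 3.841600·0.2500/0.001764 = 544.444.
⌈544.444⌉ = 545.

n = 545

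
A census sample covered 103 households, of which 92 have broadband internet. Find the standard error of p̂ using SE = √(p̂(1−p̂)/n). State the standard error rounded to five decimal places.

The sample proportion is 92/103 = 0.89320.
p̂(1−p̂) = 0.095394.
SE = √(0.095394/103) = √0.000926155 = 0.03043.

SE = 0.03043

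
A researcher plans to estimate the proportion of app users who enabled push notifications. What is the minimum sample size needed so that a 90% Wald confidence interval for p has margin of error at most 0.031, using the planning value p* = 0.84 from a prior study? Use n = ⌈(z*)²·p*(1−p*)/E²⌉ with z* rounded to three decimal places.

z* = 1.645 at the 90% level.
p*(1−p*) = 0.84·0.16 = 0.1344.
Required n before rounding: 2.706025 × 0.1344 / 0.031² = 378.449.
⌈378.449⌉ = 379.

n = 379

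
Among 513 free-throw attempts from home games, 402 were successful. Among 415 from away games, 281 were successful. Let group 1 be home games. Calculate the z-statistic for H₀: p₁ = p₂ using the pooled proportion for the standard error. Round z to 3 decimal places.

Sample proportions: p̂₁ = 402/513 = 0.78363 and p̂₂ = 281/415 = 0.67711.
Pooled p̂ = (402+281)/(513+415) = 683/928 = 0.73599.
SE = √[p̂(1−p̂)(1/n₁+1/n₂)] = √[0.73599·0.26401·(1/513+1/415)] ≈ 0.029103.
z = 0.10652/0.029103 = 3.660.

z = 3.660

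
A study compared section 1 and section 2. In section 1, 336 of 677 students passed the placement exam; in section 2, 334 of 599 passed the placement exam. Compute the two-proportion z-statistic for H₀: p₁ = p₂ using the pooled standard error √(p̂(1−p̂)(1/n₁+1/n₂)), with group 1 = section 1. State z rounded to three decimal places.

z = -2.188

p̂₁ = 336/677 = 0.49631, p̂₂ = 334/599 = 0.55760.
Pooled p̂ = (336+334)/(677+599) = 670/1276 = 0.52508.
Pooled SE = √[0.2493711·0.00314655] ≈ 0.028012.
z = -0.06129/0.028012 = -2.188.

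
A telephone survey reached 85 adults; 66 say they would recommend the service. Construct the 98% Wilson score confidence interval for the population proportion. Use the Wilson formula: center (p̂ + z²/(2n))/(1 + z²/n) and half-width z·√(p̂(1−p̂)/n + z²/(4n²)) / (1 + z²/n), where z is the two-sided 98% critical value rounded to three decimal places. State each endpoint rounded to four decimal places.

Here p̂ = 66/85 = 0.77647 and z = 2.326 (z² = 5.410276).
1 + z²/n = 1.063650.
Adjusted center: (0.77647 + z²/(2n))/1.063650 = 0.75993.
Radicand: p̂(1−p̂)/n + z²/(4n²) = 0.002041930 + 0.000187207 = 0.002229137.
Half-width = 2.326·√0.002229137/1.063650 = 0.10325.
Interval: 0.75993 ± 0.10325 → (0.6567, 0.8632).

(0.6567, 0.8632)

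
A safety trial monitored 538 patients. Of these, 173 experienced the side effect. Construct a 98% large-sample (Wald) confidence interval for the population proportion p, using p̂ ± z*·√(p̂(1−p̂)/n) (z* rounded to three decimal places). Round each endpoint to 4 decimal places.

Sample proportion p̂ = 173/538 = 0.32156.
SE(p̂) = √(0.32156·0.67844/538) = 0.020137.
The 98% critical value is z* = 2.326.
Margin of error: 2.326 × 0.020137 = 0.04684.
CI: 0.32156 ± 0.04684 = (0.2747, 0.3684).

(0.2747, 0.3684)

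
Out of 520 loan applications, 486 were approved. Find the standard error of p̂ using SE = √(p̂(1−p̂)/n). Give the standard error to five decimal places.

With x = 486 successes in n = 520, p̂ = 0.93462.
p̂(1−p̂) = 0.061105.
SE = √(0.061105/520) = √0.000117510 = 0.01084.

SE = 0.01084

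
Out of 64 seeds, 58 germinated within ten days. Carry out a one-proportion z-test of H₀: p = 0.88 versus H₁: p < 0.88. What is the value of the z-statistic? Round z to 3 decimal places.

z = 0.646

The sample proportion is 58/64 = 0.90625.
SE₀ = √(0.88·0.12/64) = 0.040620.
Test statistic: z = 0.02625/0.040620 = 0.646.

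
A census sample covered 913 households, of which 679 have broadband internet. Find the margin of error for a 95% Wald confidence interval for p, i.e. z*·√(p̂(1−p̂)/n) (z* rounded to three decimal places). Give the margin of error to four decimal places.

The sample proportion is 679/913 = 0.74370.
Standard error of p̂: √(0.190609/913) = √0.000208773 = 0.014449.
z* = 1.960 at the 95% level.
Margin of error = z*·SE = 1.960 × 0.014449 = 0.0283.

ME = 0.0283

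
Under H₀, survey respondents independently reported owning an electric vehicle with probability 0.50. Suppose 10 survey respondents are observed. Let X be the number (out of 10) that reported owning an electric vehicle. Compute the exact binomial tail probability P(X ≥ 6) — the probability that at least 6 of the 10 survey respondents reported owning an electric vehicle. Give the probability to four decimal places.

X is binomial with n = 10 and p = 0.50.
P(X ≥ 6) = Σ_{j=6}^{10} C(10,j)·0.50^j·0.50^{10−j}.
= 0.205078 + 0.117188 + 0.043945 + 0.009766 + 0.000977 = 0.3770.

P = 0.3770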